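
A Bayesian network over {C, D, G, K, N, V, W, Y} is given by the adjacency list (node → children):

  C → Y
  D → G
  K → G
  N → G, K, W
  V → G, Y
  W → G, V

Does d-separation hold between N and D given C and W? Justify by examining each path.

There are 4 undirected paths between N and D; checking each against the conditioning set {C, W}:
  1. N → W → V → G ← D — W:chain[blocks]; V:chain[open]; G:collider[blocks] ⇒ blocked
  2. N → W → G ← D — W:chain[blocks]; G:collider[blocks] ⇒ blocked
  3. N → K → G ← D — K:chain[open]; G:collider[blocks] ⇒ blocked
  4. N → G ← D — G:collider[blocks] ⇒ blocked
Since every path is blocked, d-separation holds.

Yes — N and D are d-separated given {C, W}.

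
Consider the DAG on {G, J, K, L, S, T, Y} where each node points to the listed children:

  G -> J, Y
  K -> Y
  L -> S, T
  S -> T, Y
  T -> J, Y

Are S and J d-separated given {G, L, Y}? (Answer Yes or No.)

No

Enumerating the 6 paths from S to J and testing each for blocking by {G, L, Y}:
  1. S → Y ← G → J — Y:collider[open]; G:fork[blocks] ⇒ blocked
  2. S → Y ← T → J — Y:collider[open]; T:fork[open] ⇒ active
  3. S → T → Y ← G → J — T:chain[open]; Y:collider[open]; G:fork[blocks] ⇒ blocked
  4. S → T → J — T:chain[open] ⇒ active
  5. S ← L → T → Y ← G → J — L:fork[blocks]; T:chain[open]; Y:collider[open]; G:fork[blocks] ⇒ blocked
  6. S ← L → T → J — L:fork[blocks]; T:chain[open] ⇒ blocked
At least one path is unblocked, so d-separation fails.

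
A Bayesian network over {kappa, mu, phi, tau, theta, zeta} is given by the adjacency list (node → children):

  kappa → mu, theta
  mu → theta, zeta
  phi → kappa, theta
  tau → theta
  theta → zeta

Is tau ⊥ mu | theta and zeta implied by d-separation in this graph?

There are 4 undirected paths between tau and mu; checking each against the conditioning set {theta, zeta}:
  1. tau → theta ← kappa → mu — theta:collider[open]; kappa:fork[open] ⇒ active
  2. tau → theta → zeta ← mu — theta:chain[blocks]; zeta:collider[open] ⇒ blocked
  3. tau → theta ← phi → kappa → mu — theta:collider[open]; phi:fork[open]; kappa:chain[open] ⇒ active
  4. tau → theta ← mu — theta:collider[open] ⇒ active
Since the path tau → theta ← kappa → mu is active, tau and mu are not d-separated given {theta, zeta}.

No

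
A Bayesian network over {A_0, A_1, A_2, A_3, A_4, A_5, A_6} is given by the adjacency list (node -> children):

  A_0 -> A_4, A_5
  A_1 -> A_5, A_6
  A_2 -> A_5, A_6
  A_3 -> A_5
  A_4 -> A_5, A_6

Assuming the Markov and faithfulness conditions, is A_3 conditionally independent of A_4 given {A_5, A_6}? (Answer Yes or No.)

No

There are 4 undirected paths between A_3 and A_4; checking each against the conditioning set {A_5, A_6}:
Path 1: A_3 → A_5 ← A_0 → A_4
  A_5 is a collider and A_5 is conditioned on, which opens it; A_0 is a fork and A_0 is not conditioned on — no node blocks this path, so it is active.
Path 2: A_3 → A_5 ← A_2 → A_6 ← A_4
  A_5 is a collider and A_5 is conditioned on, which opens it; A_2 is a fork and A_2 is not conditioned on; A_6 is a collider and A_6 is conditioned on, which opens it — no node blocks this path, so it is active.
Path 3: A_3 → A_5 ← A_1 → A_6 ← A_4
  A_5 is a collider and A_5 is conditioned on, which opens it; A_1 is a fork and A_1 is not conditioned on; A_6 is a collider and A_6 is conditioned on, which opens it — no node blocks this path, so it is active.
Path 4: A_3 → A_5 ← A_4
  A_5 is a collider and A_5 is conditioned on, which opens it — no node blocks this path, so it is active.
Because an active path exists, A_3 and A_4 are not d-separated.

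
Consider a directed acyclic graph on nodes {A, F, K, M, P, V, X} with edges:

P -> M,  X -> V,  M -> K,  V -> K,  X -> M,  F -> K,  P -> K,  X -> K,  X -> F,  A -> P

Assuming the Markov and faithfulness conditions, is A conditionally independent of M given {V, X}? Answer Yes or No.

Enumerating the 5 paths from A to M and testing each for blocking by {V, X}:
Path 1: A → P → M
  P is a chain and P is not conditioned on — no node blocks this path, so it is active.
Path 2: A → P → K ← M
  K is a collider here and neither K nor any of its descendants is conditioned on, so the collider stays closed — the path is blocked at K.
Path 3: A → P → K ← F ← X → M
  K is a collider here and neither K nor any of its descendants is conditioned on, so the collider stays closed — the path is blocked at K.
Path 4: A → P → K ← V ← X → M
  K is a collider here and neither K nor any of its descendants is conditioned on, so the collider stays closed — the path is blocked at K.
Path 5: A → P → K ← X → M
  K is a collider here and neither K nor any of its descendants is conditioned on, so the collider stays closed — the path is blocked at K.
At least one path is unblocked, so d-separation fails.

No — A and M are not d-separated given {V, X}.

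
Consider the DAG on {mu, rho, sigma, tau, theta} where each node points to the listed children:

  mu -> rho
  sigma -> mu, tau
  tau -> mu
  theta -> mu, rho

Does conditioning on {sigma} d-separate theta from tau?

There are 4 undirected paths between theta and tau; checking each against the conditioning set {sigma}:
  1. theta → mu ← sigma → tau — mu:collider[blocks]; sigma:fork[blocks] ⇒ blocked
  2. theta → mu ← tau — mu:collider[blocks] ⇒ blocked
  3. theta → rho ← mu ← sigma → tau — rho:collider[blocks]; mu:chain[open]; sigma:fork[blocks] ⇒ blocked
  4. theta → rho ← mu ← tau — rho:collider[blocks]; mu:chain[open] ⇒ blocked
Since every path is blocked, d-separation holds.

Yes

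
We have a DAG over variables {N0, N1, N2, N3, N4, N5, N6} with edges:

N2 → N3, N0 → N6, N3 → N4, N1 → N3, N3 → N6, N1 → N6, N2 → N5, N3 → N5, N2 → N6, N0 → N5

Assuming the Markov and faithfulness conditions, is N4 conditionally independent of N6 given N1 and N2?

No — N4 and N6 are not d-separated given {N1, N2}.

Enumerating the 6 paths from N4 to N6 and testing each for blocking by {N1, N2}:
Path 1: N4 ← N3 → N6
  N3 is a fork and N3 is not conditioned on — no node blocks this path, so it is active.
Path 2: N4 ← N3 ← N1 → N6
  N1 is a fork here and N1 is conditioned on, so the path is blocked at N1.
Path 3: N4 ← N3 ← N2 → N6
  N2 is a fork here and N2 is conditioned on, so the path is blocked at N2.
Path 4: N4 ← N3 ← N2 → N5 ← N0 → N6
  N2 is a fork here and N2 is conditioned on, so the path is blocked at N2.
Path 5: N4 ← N3 → N5 ← N0 → N6
  N5 is a collider here and neither N5 nor any of its descendants is conditioned on, so the collider stays closed — the path is blocked at N5.
Path 6: N4 ← N3 → N5 ← N2 → N6
  N5 is a collider here and neither N5 nor any of its descendants is conditioned on, so the collider stays closed — the path is blocked at N5.
Because an active path exists, N4 and N6 are not d-separated.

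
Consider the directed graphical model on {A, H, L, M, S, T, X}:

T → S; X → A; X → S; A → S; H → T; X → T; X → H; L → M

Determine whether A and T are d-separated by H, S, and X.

We examine all 6 paths between A and T:
Path 1: A → S ← T
  S is a collider and S is conditioned on, which opens it — no node blocks this path, so it is active.
Path 2: A → S ← X → H → T
  X is a fork here and X is conditioned on, so the path is blocked at X.
Path 3: A → S ← X → T
  X is a fork here and X is conditioned on, so the path is blocked at X.
Path 4: A ← X → S ← T
  X is a fork here and X is conditioned on, so the path is blocked at X.
Path 5: A ← X → H → T
  X is a fork here and X is conditioned on, so the path is blocked at X.
Path 6: A ← X → T
  X is a fork here and X is conditioned on, so the path is blocked at X.
Because an active path exists, A and T are not d-separated.

No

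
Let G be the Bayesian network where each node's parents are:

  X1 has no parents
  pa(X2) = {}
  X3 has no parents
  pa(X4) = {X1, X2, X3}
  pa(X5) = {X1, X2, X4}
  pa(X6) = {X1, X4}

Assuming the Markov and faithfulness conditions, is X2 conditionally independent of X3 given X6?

No — X2 and X3 are not d-separated given {X6}.

Enumerating the 4 paths from X2 to X3 and testing each for blocking by {X6}:
  1. X2 → X4 ← X3 — X4:collider[open] ⇒ active
  2. X2 → X5 ← X4 ← X3 — X5:collider[blocks]; X4:chain[open] ⇒ blocked
  3. X2 → X5 ← X1 → X4 ← X3 — X5:collider[blocks]; X1:fork[open]; X4:collider[open] ⇒ blocked
  4. X2 → X5 ← X1 → X6 ← X4 ← X3 — X5:collider[blocks]; X1:fork[open]; X6:collider[open]; X4:chain[open] ⇒ blocked
Since the path X2 → X4 ← X3 is active, X2 and X3 are not d-separated given {X6}.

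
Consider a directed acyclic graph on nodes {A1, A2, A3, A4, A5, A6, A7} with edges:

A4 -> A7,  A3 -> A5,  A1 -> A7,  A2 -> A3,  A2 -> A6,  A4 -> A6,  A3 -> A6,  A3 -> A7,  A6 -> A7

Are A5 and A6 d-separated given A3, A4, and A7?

There are 4 undirected paths between A5 and A6; checking each against the conditioning set {A3, A4, A7}:
Path 1: A5 ← A3 ← A2 → A6
  A3 is a chain here and A3 is conditioned on, so the path is blocked at A3.
Path 2: A5 ← A3 → A6
  A3 is a fork here and A3 is conditioned on, so the path is blocked at A3.
Path 3: A5 ← A3 → A7 ← A4 → A6
  A3 is a fork here and A3 is conditioned on, so the path is blocked at A3.
Path 4: A5 ← A3 → A7 ← A6
  A3 is a fork here and A3 is conditioned on, so the path is blocked at A3.
Every path is blocked, so A5 and A6 are d-separated given {A3, A4, A7}.

Yes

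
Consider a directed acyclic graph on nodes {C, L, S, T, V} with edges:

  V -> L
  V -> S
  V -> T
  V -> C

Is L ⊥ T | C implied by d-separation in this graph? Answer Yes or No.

No

Only one path connects L and T:
Path 1: L ← V → T
  V is a fork and V is not conditioned on — no node blocks this path, so it is active.
At least one path is unblocked, so d-separation fails.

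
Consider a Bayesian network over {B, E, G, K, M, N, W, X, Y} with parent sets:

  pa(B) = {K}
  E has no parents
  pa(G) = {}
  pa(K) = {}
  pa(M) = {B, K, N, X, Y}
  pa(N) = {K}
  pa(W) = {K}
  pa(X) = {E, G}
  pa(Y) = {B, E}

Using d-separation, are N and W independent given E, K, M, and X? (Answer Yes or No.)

Yes

Enumerating the 5 paths from N to W and testing each for blocking by {E, K, M, X}:
Path 1: N ← K → W
  K is a fork here and K is conditioned on, so the path is blocked at K.
Path 2: N → M ← B ← K → W
  K is a fork here and K is conditioned on, so the path is blocked at K.
Path 3: N → M ← Y ← B ← K → W
  K is a fork here and K is conditioned on, so the path is blocked at K.
Path 4: N → M ← K → W
  K is a fork here and K is conditioned on, so the path is blocked at K.
Path 5: N → M ← X ← E → Y ← B ← K → W
  X is a chain here and X is conditioned on, so the path is blocked at X.
Every path is blocked, so N and W are d-separated given {E, K, M, X}.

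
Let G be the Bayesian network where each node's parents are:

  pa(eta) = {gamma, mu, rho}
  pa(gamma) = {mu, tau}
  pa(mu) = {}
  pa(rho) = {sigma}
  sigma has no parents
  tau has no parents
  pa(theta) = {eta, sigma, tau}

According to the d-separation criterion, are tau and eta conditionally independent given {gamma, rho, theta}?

No

There are 4 undirected paths between tau and eta; checking each against the conditioning set {gamma, rho, theta}:
Path 1: tau → gamma ← mu → eta
  gamma is a collider and gamma is conditioned on, which opens it; mu is a fork and mu is not conditioned on — no node blocks this path, so it is active.
Path 2: tau → gamma → eta
  gamma is a chain here and gamma is conditioned on, so the path is blocked at gamma.
Path 3: tau → theta ← sigma → rho → eta
  rho is a chain here and rho is conditioned on, so the path is blocked at rho.
Path 4: tau → theta ← eta
  theta is a collider and theta is conditioned on, which opens it — no node blocks this path, so it is active.
Since the path tau → gamma ← mu → eta is active, tau and eta are not d-separated given {gamma, rho, theta}.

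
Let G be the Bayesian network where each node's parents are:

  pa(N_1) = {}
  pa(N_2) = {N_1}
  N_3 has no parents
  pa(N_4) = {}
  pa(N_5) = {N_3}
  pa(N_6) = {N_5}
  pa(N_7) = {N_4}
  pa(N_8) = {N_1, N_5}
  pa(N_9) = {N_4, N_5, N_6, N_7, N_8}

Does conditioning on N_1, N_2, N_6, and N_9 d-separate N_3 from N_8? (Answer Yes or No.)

No

There are 3 undirected paths between N_3 and N_8; checking each against the conditioning set {N_1, N_2, N_6, N_9}:
  1. N_3 → N_5 → N_6 → N_9 ← N_8 — N_5:chain[open]; N_6:chain[blocks]; N_9:collider[open] ⇒ blocked
  2. N_3 → N_5 → N_8 — N_5:chain[open] ⇒ active
  3. N_3 → N_5 → N_9 ← N_8 — N_5:chain[open]; N_9:collider[open] ⇒ active
At least one path is unblocked, so d-separation fails.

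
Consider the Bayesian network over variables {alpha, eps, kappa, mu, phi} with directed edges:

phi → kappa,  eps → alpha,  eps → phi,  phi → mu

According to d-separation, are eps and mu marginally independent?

No

There is one path between eps and mu:
  1. eps → phi → mu — phi:chain[open] ⇒ active
At least one path is unblocked, so d-separation fails.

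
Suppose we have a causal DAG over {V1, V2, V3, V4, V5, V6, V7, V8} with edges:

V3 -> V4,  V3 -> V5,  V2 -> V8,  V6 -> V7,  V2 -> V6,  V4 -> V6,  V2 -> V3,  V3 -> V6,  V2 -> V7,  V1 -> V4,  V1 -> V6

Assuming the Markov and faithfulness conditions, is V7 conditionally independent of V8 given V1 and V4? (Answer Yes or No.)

We examine all 5 paths between V7 and V8:
Path 1: V7 ← V2 → V8
  V2 is a fork and V2 is not conditioned on — no node blocks this path, so it is active.
Path 2: V7 ← V6 ← V1 → V4 ← V3 ← V2 → V8
  V1 is a fork here and V1 is conditioned on, so the path is blocked at V1.
Path 3: V7 ← V6 ← V2 → V8
  V6 is a chain and V6 is not conditioned on; V2 is a fork and V2 is not conditioned on — no node blocks this path, so it is active.
Path 4: V7 ← V6 ← V3 ← V2 → V8
  V6 is a chain and V6 is not conditioned on; V3 is a chain and V3 is not conditioned on; V2 is a fork and V2 is not conditioned on — no node blocks this path, so it is active.
Path 5: V7 ← V6 ← V4 ← V3 ← V2 → V8
  V4 is a chain here and V4 is conditioned on, so the path is blocked at V4.
At least one path is unblocked, so d-separation fails.

No — V7 and V8 are not d-separated given {V1, V4}.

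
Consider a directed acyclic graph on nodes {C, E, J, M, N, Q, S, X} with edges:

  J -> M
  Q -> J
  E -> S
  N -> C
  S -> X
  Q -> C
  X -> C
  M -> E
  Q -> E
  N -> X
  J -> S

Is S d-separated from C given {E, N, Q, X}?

We examine all 6 paths between S and C:
  1. S ← J ← Q → C — J:chain[open]; Q:fork[blocks] ⇒ blocked
  2. S ← J → M → E ← Q → C — J:fork[open]; M:chain[open]; E:collider[open]; Q:fork[blocks] ⇒ blocked
  3. S → X ← N → C — X:collider[open]; N:fork[blocks] ⇒ blocked
  4. S → X → C — X:chain[blocks] ⇒ blocked
  5. S ← E ← Q → C — E:chain[blocks]; Q:fork[blocks] ⇒ blocked
  6. S ← E ← M ← J ← Q → C — E:chain[blocks]; M:chain[open]; J:chain[open]; Q:fork[blocks] ⇒ blocked
Every path is blocked, so S and C are d-separated given {E, N, Q, X}.

Yes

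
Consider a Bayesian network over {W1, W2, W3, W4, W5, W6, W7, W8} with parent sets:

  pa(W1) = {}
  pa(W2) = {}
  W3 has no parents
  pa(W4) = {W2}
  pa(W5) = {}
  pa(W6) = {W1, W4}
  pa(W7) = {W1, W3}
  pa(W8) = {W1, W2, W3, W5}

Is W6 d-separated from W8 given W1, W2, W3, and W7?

Yes

3 paths connect W6 and W8; each must be blocked for d-separation to hold:
Path 1: W6 ← W4 ← W2 → W8
  W2 is a fork here and W2 is conditioned on, so the path is blocked at W2.
Path 2: W6 ← W1 → W7 ← W3 → W8
  W1 is a fork here and W1 is conditioned on, so the path is blocked at W1.
Path 3: W6 ← W1 → W8
  W1 is a fork here and W1 is conditioned on, so the path is blocked at W1.
Every path is blocked, so W6 and W8 are d-separated given {W1, W2, W3, W7}.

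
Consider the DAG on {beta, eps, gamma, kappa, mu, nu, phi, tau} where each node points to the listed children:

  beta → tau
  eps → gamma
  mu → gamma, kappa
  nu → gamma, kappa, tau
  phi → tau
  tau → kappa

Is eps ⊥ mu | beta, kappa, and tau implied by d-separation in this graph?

We examine all 3 paths between eps and mu:
Path 1: eps → gamma ← nu → tau → kappa ← mu
  gamma is a collider here and neither gamma nor any of its descendants is conditioned on, so the collider stays closed — the path is blocked at gamma.
Path 2: eps → gamma ← nu → kappa ← mu
  gamma is a collider here and neither gamma nor any of its descendants is conditioned on, so the collider stays closed — the path is blocked at gamma.
Path 3: eps → gamma ← mu
  gamma is a collider here and neither gamma nor any of its descendants is conditioned on, so the collider stays closed — the path is blocked at gamma.
Every path is blocked, so eps and mu are d-separated given {beta, kappa, tau}.

Yes — eps and mu are d-separated given {beta, kappa, tau}.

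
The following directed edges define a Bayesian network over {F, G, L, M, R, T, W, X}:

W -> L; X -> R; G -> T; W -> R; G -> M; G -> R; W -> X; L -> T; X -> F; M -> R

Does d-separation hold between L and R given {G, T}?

There are 4 undirected paths between L and R; checking each against the conditioning set {G, T}:
  1. L → T ← G → R — T:collider[open]; G:fork[blocks] ⇒ blocked
  2. L → T ← G → M → R — T:collider[open]; G:fork[blocks]; M:chain[open] ⇒ blocked
  3. L ← W → R — W:fork[open] ⇒ active
  4. L ← W → X → R — W:fork[open]; X:chain[open] ⇒ active
At least one path is unblocked, so d-separation fails.

No — L and R are not d-separated given {G, T}.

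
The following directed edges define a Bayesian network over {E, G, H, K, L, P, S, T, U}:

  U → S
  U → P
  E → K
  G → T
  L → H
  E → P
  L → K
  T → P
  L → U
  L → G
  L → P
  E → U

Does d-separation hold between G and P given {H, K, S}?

There are 6 undirected paths between G and P; checking each against the conditioning set {H, K, S}:
Path 1: G ← L → K ← E → P
  L is a fork and L is not conditioned on; K is a collider and K is conditioned on, which opens it; E is a fork and E is not conditioned on — no node blocks this path, so it is active.
Path 2: G ← L → K ← E → U → P
  L is a fork and L is not conditioned on; K is a collider and K is conditioned on, which opens it; E is a fork and E is not conditioned on; U is a chain and U is not conditioned on — no node blocks this path, so it is active.
Path 3: G ← L → P
  L is a fork and L is not conditioned on — no node blocks this path, so it is active.
Path 4: G ← L → U ← E → P
  L is a fork and L is not conditioned on; U is a collider and its descendant S is conditioned on, which opens it; E is a fork and E is not conditioned on — no node blocks this path, so it is active.
Path 5: G ← L → U → P
  L is a fork and L is not conditioned on; U is a chain and U is not conditioned on — no node blocks this path, so it is active.
Path 6: G → T → P
  T is a chain and T is not conditioned on — no node blocks this path, so it is active.
At least one path is unblocked, so d-separation fails.

No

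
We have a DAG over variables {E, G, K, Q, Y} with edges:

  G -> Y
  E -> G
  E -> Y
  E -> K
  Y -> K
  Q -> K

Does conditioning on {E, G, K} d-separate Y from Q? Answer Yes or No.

There are 3 undirected paths between Y and Q; checking each against the conditioning set {E, G, K}:
Path 1: Y → K ← Q
  K is a collider and K is conditioned on, which opens it — no node blocks this path, so it is active.
Path 2: Y ← E → K ← Q
  E is a fork here and E is conditioned on, so the path is blocked at E.
Path 3: Y ← G ← E → K ← Q
  G is a chain here and G is conditioned on, so the path is blocked at G.
At least one path is unblocked, so d-separation fails.

No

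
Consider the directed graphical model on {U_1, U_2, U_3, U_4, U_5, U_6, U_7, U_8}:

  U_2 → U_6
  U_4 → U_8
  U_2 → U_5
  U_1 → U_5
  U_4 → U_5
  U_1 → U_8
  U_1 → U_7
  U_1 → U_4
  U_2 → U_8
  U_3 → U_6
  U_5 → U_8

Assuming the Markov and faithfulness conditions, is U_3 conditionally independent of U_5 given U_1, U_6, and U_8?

No

6 paths connect U_3 and U_5; each must be blocked for d-separation to hold:
Path 1: U_3 → U_6 ← U_2 → U_5
  U_6 is a collider and U_6 is conditioned on, which opens it; U_2 is a fork and U_2 is not conditioned on — no node blocks this path, so it is active.
Path 2: U_3 → U_6 ← U_2 → U_8 ← U_5
  U_6 is a collider and U_6 is conditioned on, which opens it; U_2 is a fork and U_2 is not conditioned on; U_8 is a collider and U_8 is conditioned on, which opens it — no node blocks this path, so it is active.
Path 3: U_3 → U_6 ← U_2 → U_8 ← U_4 → U_5
  U_6 is a collider and U_6 is conditioned on, which opens it; U_2 is a fork and U_2 is not conditioned on; U_8 is a collider and U_8 is conditioned on, which opens it; U_4 is a fork and U_4 is not conditioned on — no node blocks this path, so it is active.
Path 4: U_3 → U_6 ← U_2 → U_8 ← U_4 ← U_1 → U_5
  U_1 is a fork here and U_1 is conditioned on, so the path is blocked at U_1.
Path 5: U_3 → U_6 ← U_2 → U_8 ← U_1 → U_5
  U_1 is a fork here and U_1 is conditioned on, so the path is blocked at U_1.
Path 6: U_3 → U_6 ← U_2 → U_8 ← U_1 → U_4 → U_5
  U_1 is a fork here and U_1 is conditioned on, so the path is blocked at U_1.
Since the path U_3 → U_6 ← U_2 → U_5 is active, U_3 and U_5 are not d-separated given {U_1, U_6, U_8}.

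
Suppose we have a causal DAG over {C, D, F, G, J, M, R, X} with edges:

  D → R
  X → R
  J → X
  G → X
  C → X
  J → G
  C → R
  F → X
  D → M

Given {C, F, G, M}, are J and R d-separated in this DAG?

No

We examine all 4 paths between J and R:
  1. J → G → X → R — G:chain[blocks]; X:chain[open] ⇒ blocked
  2. J → G → X ← C → R — G:chain[blocks]; X:collider[blocks]; C:fork[blocks] ⇒ blocked
  3. J → X → R — X:chain[open] ⇒ active
  4. J → X ← C → R — X:collider[blocks]; C:fork[blocks] ⇒ blocked
Since the path J → X → R is active, J and R are not d-separated given {C, F, G, M}.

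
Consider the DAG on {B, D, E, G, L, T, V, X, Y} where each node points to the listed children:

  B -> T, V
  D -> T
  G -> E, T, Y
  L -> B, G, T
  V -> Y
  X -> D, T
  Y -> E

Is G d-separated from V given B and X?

Enumerating the 6 paths from G to V and testing each for blocking by {B, X}:
Path 1: G → E ← Y ← V
  E is a collider here and neither E nor any of its descendants is conditioned on, so the collider stays closed — the path is blocked at E.
Path 2: G → Y ← V
  Y is a collider here and neither Y nor any of its descendants is conditioned on, so the collider stays closed — the path is blocked at Y.
Path 3: G ← L → B → V
  B is a chain here and B is conditioned on, so the path is blocked at B.
Path 4: G ← L → T ← B → V
  T is a collider here and neither T nor any of its descendants is conditioned on, so the collider stays closed — the path is blocked at T.
Path 5: G → T ← B → V
  T is a collider here and neither T nor any of its descendants is conditioned on, so the collider stays closed — the path is blocked at T.
Path 6: G → T ← L → B → V
  T is a collider here and neither T nor any of its descendants is conditioned on, so the collider stays closed — the path is blocked at T.
All paths are blocked; G ⊥ V | {B, X} holds.

Yes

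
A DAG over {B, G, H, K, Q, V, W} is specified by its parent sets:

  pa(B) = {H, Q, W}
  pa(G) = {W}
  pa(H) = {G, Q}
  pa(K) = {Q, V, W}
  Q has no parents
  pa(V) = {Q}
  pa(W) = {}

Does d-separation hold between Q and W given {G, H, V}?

Yes — Q and W are d-separated given {G, H, V}.

There are 6 undirected paths between Q and W; checking each against the conditioning set {G, H, V}:
Path 1: Q → H → B ← W
  H is a chain here and H is conditioned on, so the path is blocked at H.
Path 2: Q → H ← G ← W
  G is a chain here and G is conditioned on, so the path is blocked at G.
Path 3: Q → V → K ← W
  V is a chain here and V is conditioned on, so the path is blocked at V.
Path 4: Q → K ← W
  K is a collider here and neither K nor any of its descendants is conditioned on, so the collider stays closed — the path is blocked at K.
Path 5: Q → B ← H ← G ← W
  B is a collider here and neither B nor any of its descendants is conditioned on, so the collider stays closed — the path is blocked at B.
Path 6: Q → B ← W
  B is a collider here and neither B nor any of its descendants is conditioned on, so the collider stays closed — the path is blocked at B.
All paths are blocked; Q ⊥ W | {G, H, V} holds.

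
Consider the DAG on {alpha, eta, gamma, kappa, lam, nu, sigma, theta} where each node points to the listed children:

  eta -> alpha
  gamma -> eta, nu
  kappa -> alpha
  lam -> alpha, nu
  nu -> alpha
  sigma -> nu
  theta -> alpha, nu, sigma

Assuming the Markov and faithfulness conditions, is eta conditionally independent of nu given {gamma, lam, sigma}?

There are 5 undirected paths between eta and nu; checking each against the conditioning set {gamma, lam, sigma}:
Path 1: eta → alpha ← theta → sigma → nu
  alpha is a collider here and neither alpha nor any of its descendants is conditioned on, so the collider stays closed — the path is blocked at alpha.
Path 2: eta → alpha ← theta → nu
  alpha is a collider here and neither alpha nor any of its descendants is conditioned on, so the collider stays closed — the path is blocked at alpha.
Path 3: eta → alpha ← nu
  alpha is a collider here and neither alpha nor any of its descendants is conditioned on, so the collider stays closed — the path is blocked at alpha.
Path 4: eta → alpha ← lam → nu
  alpha is a collider here and neither alpha nor any of its descendants is conditioned on, so the collider stays closed — the path is blocked at alpha.
Path 5: eta ← gamma → nu
  gamma is a fork here and gamma is conditioned on, so the path is blocked at gamma.
Every path is blocked, so eta and nu are d-separated given {gamma, lam, sigma}.

Yes — eta and nu are d-separated given {gamma, lam, sigma}.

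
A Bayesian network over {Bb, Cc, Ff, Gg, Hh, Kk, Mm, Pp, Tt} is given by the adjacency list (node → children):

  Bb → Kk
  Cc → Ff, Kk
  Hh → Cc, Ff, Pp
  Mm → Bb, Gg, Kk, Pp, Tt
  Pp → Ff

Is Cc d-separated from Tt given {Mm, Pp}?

Yes

There are 6 undirected paths between Cc and Tt; checking each against the conditioning set {Mm, Pp}:
  1. Cc → Kk ← Bb ← Mm → Tt — Kk:collider[blocks]; Bb:chain[open]; Mm:fork[blocks] ⇒ blocked
  2. Cc → Kk ← Mm → Tt — Kk:collider[blocks]; Mm:fork[blocks] ⇒ blocked
  3. Cc ← Hh → Pp ← Mm → Tt — Hh:fork[open]; Pp:collider[open]; Mm:fork[blocks] ⇒ blocked
  4. Cc ← Hh → Ff ← Pp ← Mm → Tt — Hh:fork[open]; Ff:collider[blocks]; Pp:chain[blocks]; Mm:fork[blocks] ⇒ blocked
  5. Cc → Ff ← Pp ← Mm → Tt — Ff:collider[blocks]; Pp:chain[blocks]; Mm:fork[blocks] ⇒ blocked
  6. Cc → Ff ← Hh → Pp ← Mm → Tt — Ff:collider[blocks]; Hh:fork[open]; Pp:collider[open]; Mm:fork[blocks] ⇒ blocked
Every path is blocked, so Cc and Tt are d-separated given {Mm, Pp}.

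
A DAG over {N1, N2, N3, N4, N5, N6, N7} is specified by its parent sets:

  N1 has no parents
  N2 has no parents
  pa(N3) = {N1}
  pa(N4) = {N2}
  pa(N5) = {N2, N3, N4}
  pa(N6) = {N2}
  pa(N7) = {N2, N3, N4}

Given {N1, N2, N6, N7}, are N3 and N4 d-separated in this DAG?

We examine all 6 paths between N3 and N4:
  1. N3 → N7 ← N2 → N4 — N7:collider[open]; N2:fork[blocks] ⇒ blocked
  2. N3 → N7 ← N2 → N5 ← N4 — N7:collider[open]; N2:fork[blocks]; N5:collider[blocks] ⇒ blocked
  3. N3 → N7 ← N4 — N7:collider[open] ⇒ active
  4. N3 → N5 ← N2 → N4 — N5:collider[blocks]; N2:fork[blocks] ⇒ blocked
  5. N3 → N5 ← N2 → N7 ← N4 — N5:collider[blocks]; N2:fork[blocks]; N7:collider[open] ⇒ blocked
  6. N3 → N5 ← N4 — N5:collider[blocks] ⇒ blocked
Because an active path exists, N3 and N4 are not d-separated.

No — N3 and N4 are not d-separated given {N1, N2, N6, N7}.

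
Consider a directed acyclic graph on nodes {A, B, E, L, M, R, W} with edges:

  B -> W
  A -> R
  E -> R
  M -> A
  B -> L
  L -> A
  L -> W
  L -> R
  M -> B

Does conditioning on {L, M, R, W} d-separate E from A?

4 paths connect E and A; each must be blocked for d-separation to hold:
Path 1: E → R ← L → W ← B ← M → A
  L is a fork here and L is conditioned on, so the path is blocked at L.
Path 2: E → R ← L ← B ← M → A
  L is a chain here and L is conditioned on, so the path is blocked at L.
Path 3: E → R ← L → A
  L is a fork here and L is conditioned on, so the path is blocked at L.
Path 4: E → R ← A
  R is a collider and R is conditioned on, which opens it — no node blocks this path, so it is active.
At least one path is unblocked, so d-separation fails.

No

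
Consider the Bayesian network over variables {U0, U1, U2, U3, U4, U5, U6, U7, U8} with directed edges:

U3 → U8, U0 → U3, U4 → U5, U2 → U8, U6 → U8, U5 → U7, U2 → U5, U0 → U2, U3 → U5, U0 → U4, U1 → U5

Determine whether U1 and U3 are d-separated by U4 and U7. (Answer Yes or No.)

No

We examine all 5 paths between U1 and U3:
  1. U1 → U5 ← U2 → U8 ← U3 — U5:collider[open]; U2:fork[open]; U8:collider[blocks] ⇒ blocked
  2. U1 → U5 ← U2 ← U0 → U3 — U5:collider[open]; U2:chain[open]; U0:fork[open] ⇒ active
  3. U1 → U5 ← U4 ← U0 → U2 → U8 ← U3 — U5:collider[open]; U4:chain[blocks]; U0:fork[open]; U2:chain[open]; U8:collider[blocks] ⇒ blocked
  4. U1 → U5 ← U4 ← U0 → U3 — U5:collider[open]; U4:chain[blocks]; U0:fork[open] ⇒ blocked
  5. U1 → U5 ← U3 — U5:collider[open] ⇒ active
Since the path U1 → U5 ← U2 ← U0 → U3 is active, U1 and U3 are not d-separated given {U4, U7}.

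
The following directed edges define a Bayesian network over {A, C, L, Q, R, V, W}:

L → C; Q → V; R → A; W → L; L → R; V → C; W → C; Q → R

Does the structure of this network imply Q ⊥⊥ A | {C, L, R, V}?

Yes — Q and A are d-separated given {C, L, R, V}.

3 paths connect Q and A; each must be blocked for d-separation to hold:
Path 1: Q → V → C ← W → L → R → A
  V is a chain here and V is conditioned on, so the path is blocked at V.
Path 2: Q → V → C ← L → R → A
  V is a chain here and V is conditioned on, so the path is blocked at V.
Path 3: Q → R → A
  R is a chain here and R is conditioned on, so the path is blocked at R.
All paths are blocked; Q ⊥ A | {C, L, R, V} holds.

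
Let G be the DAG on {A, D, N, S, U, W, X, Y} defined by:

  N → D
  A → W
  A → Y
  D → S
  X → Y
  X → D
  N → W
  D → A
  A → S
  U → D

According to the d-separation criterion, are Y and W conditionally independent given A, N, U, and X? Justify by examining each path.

Yes

We examine all 6 paths between Y and W:
  1. Y ← A → S ← D ← N → W — A:fork[blocks]; S:collider[blocks]; D:chain[open]; N:fork[blocks] ⇒ blocked
  2. Y ← A → W — A:fork[blocks] ⇒ blocked
  3. Y ← A ← D ← N → W — A:chain[blocks]; D:chain[open]; N:fork[blocks] ⇒ blocked
  4. Y ← X → D → A → W — X:fork[blocks]; D:chain[open]; A:chain[blocks] ⇒ blocked
  5. Y ← X → D → S ← A → W — X:fork[blocks]; D:chain[open]; S:collider[blocks]; A:fork[blocks] ⇒ blocked
  6. Y ← X → D ← N → W — X:fork[blocks]; D:collider[open]; N:fork[blocks] ⇒ blocked
All paths are blocked; Y ⊥ W | {A, N, U, X} holds.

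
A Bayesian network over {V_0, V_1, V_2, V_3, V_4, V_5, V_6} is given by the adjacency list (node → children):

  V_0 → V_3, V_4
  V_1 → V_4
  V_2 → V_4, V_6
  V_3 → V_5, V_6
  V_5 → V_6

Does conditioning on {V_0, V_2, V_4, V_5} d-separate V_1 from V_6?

There are 3 undirected paths between V_1 and V_6; checking each against the conditioning set {V_0, V_2, V_4, V_5}:
Path 1: V_1 → V_4 ← V_2 → V_6
  V_2 is a fork here and V_2 is conditioned on, so the path is blocked at V_2.
Path 2: V_1 → V_4 ← V_0 → V_3 → V_5 → V_6
  V_0 is a fork here and V_0 is conditioned on, so the path is blocked at V_0.
Path 3: V_1 → V_4 ← V_0 → V_3 → V_6
  V_0 is a fork here and V_0 is conditioned on, so the path is blocked at V_0.
All paths are blocked; V_1 ⊥ V_6 | {V_0, V_2, V_4, V_5} holds.

Yes — V_1 and V_6 are d-separated given {V_0, V_2, V_4, V_5}.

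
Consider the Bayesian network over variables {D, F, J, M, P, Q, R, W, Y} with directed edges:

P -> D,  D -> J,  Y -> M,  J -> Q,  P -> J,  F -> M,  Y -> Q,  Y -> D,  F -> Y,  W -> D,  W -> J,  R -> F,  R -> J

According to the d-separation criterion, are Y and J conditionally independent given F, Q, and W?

No

There are 6 undirected paths between Y and J; checking each against the conditioning set {F, Q, W}:
Path 1: Y → D ← W → J
  W is a fork here and W is conditioned on, so the path is blocked at W.
Path 2: Y → D ← P → J
  D is a collider and its descendant Q is conditioned on, which opens it; P is a fork and P is not conditioned on — no node blocks this path, so it is active.
Path 3: Y → D → J
  D is a chain and D is not conditioned on — no node blocks this path, so it is active.
Path 4: Y → M ← F ← R → J
  M is a collider here and neither M nor any of its descendants is conditioned on, so the collider stays closed — the path is blocked at M.
Path 5: Y ← F ← R → J
  F is a chain here and F is conditioned on, so the path is blocked at F.
Path 6: Y → Q ← J
  Q is a collider and Q is conditioned on, which opens it — no node blocks this path, so it is active.
Since the path Y → D ← P → J is active, Y and J are not d-separated given {F, Q, W}.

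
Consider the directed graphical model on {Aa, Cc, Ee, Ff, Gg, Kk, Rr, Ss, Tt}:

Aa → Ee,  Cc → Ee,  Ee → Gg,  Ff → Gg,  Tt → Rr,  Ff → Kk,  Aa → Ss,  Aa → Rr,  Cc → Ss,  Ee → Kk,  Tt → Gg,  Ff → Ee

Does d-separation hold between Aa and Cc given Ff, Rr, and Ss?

There are 5 undirected paths between Aa and Cc; checking each against the conditioning set {Ff, Rr, Ss}:
Path 1: Aa → Ee ← Cc
  Ee is a collider here and neither Ee nor any of its descendants is conditioned on, so the collider stays closed — the path is blocked at Ee.
Path 2: Aa → Ss ← Cc
  Ss is a collider and Ss is conditioned on, which opens it — no node blocks this path, so it is active.
Path 3: Aa → Rr ← Tt → Gg ← Ff → Ee ← Cc
  Gg is a collider here and neither Gg nor any of its descendants is conditioned on, so the collider stays closed — the path is blocked at Gg.
Path 4: Aa → Rr ← Tt → Gg ← Ff → Kk ← Ee ← Cc
  Gg is a collider here and neither Gg nor any of its descendants is conditioned on, so the collider stays closed — the path is blocked at Gg.
Path 5: Aa → Rr ← Tt → Gg ← Ee ← Cc
  Gg is a collider here and neither Gg nor any of its descendants is conditioned on, so the collider stays closed — the path is blocked at Gg.
Because an active path exists, Aa and Cc are not d-separated.

No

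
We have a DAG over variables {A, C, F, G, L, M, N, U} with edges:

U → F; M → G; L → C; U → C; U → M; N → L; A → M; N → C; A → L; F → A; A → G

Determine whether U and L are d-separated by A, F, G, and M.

There are 5 undirected paths between U and L; checking each against the conditioning set {A, F, G, M}:
  1. U → M → G ← A → L — M:chain[blocks]; G:collider[open]; A:fork[blocks] ⇒ blocked
  2. U → M ← A → L — M:collider[open]; A:fork[blocks] ⇒ blocked
  3. U → F → A → L — F:chain[blocks]; A:chain[blocks] ⇒ blocked
  4. U → C ← N → L — C:collider[blocks]; N:fork[open] ⇒ blocked
  5. U → C ← L — C:collider[blocks] ⇒ blocked
Every path is blocked, so U and L are d-separated given {A, F, G, M}.

Yes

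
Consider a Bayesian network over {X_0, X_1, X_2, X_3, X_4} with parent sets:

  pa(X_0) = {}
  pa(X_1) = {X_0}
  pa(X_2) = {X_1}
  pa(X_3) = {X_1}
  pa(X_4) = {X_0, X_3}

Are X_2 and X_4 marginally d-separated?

There are 2 undirected paths between X_2 and X_4; checking each against the conditioning set ∅:
  1. X_2 ← X_1 → X_3 → X_4 — X_1:fork[open]; X_3:chain[open] ⇒ active
  2. X_2 ← X_1 ← X_0 → X_4 — X_1:chain[open]; X_0:fork[open] ⇒ active
Because an active path exists, X_2 and X_4 are not d-separated.

No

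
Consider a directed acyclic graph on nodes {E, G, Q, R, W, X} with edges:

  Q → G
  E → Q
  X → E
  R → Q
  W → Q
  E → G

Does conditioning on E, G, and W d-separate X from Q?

Yes — X and Q are d-separated given {E, G, W}.

There are 2 undirected paths between X and Q; checking each against the conditioning set {E, G, W}:
  1. X → E → G ← Q — E:chain[blocks]; G:collider[open] ⇒ blocked
  2. X → E → Q — E:chain[blocks] ⇒ blocked
Every path is blocked, so X and Q are d-separated given {E, G, W}.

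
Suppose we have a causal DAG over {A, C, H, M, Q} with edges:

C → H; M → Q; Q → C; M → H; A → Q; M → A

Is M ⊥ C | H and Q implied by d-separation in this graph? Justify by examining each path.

Enumerating the 3 paths from M to C and testing each for blocking by {H, Q}:
Path 1: M → A → Q → C
  Q is a chain here and Q is conditioned on, so the path is blocked at Q.
Path 2: M → H ← C
  H is a collider and H is conditioned on, which opens it — no node blocks this path, so it is active.
Path 3: M → Q → C
  Q is a chain here and Q is conditioned on, so the path is blocked at Q.
Since the path M → H ← C is active, M and C are not d-separated given {H, Q}.

No — M and C are not d-separated given {H, Q}.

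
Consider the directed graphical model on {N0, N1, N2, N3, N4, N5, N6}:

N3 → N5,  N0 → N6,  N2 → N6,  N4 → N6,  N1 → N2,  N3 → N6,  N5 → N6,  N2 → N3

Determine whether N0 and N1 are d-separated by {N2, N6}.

Yes — N0 and N1 are d-separated given {N2, N6}.

Enumerating the 3 paths from N0 to N1 and testing each for blocking by {N2, N6}:
  1. N0 → N6 ← N3 ← N2 ← N1 — N6:collider[open]; N3:chain[open]; N2:chain[blocks] ⇒ blocked
  2. N0 → N6 ← N5 ← N3 ← N2 ← N1 — N6:collider[open]; N5:chain[open]; N3:chain[open]; N2:chain[blocks] ⇒ blocked
  3. N0 → N6 ← N2 ← N1 — N6:collider[open]; N2:chain[blocks] ⇒ blocked
All paths are blocked; N0 ⊥ N1 | {N2, N6} holds.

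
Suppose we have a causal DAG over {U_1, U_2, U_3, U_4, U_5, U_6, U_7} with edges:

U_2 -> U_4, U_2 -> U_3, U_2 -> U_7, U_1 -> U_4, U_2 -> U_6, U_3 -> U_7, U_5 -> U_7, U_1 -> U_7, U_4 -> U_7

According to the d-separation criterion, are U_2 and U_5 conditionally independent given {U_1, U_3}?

Yes

We examine all 4 paths between U_2 and U_5:
Path 1: U_2 → U_4 → U_7 ← U_5
  U_7 is a collider here and neither U_7 nor any of its descendants is conditioned on, so the collider stays closed — the path is blocked at U_7.
Path 2: U_2 → U_4 ← U_1 → U_7 ← U_5
  U_4 is a collider here and neither U_4 nor any of its descendants is conditioned on, so the collider stays closed — the path is blocked at U_4.
Path 3: U_2 → U_7 ← U_5
  U_7 is a collider here and neither U_7 nor any of its descendants is conditioned on, so the collider stays closed — the path is blocked at U_7.
Path 4: U_2 → U_3 → U_7 ← U_5
  U_3 is a chain here and U_3 is conditioned on, so the path is blocked at U_3.
Every path is blocked, so U_2 and U_5 are d-separated given {U_1, U_3}.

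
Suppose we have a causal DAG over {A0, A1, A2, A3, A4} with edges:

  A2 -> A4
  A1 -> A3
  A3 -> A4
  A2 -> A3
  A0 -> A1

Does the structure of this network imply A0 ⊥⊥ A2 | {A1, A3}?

Yes — A0 and A2 are d-separated given {A1, A3}.

2 paths connect A0 and A2; each must be blocked for d-separation to hold:
  1. A0 → A1 → A3 ← A2 — A1:chain[blocks]; A3:collider[open] ⇒ blocked
  2. A0 → A1 → A3 → A4 ← A2 — A1:chain[blocks]; A3:chain[blocks]; A4:collider[blocks] ⇒ blocked
All paths are blocked; A0 ⊥ A2 | {A1, A3} holds.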